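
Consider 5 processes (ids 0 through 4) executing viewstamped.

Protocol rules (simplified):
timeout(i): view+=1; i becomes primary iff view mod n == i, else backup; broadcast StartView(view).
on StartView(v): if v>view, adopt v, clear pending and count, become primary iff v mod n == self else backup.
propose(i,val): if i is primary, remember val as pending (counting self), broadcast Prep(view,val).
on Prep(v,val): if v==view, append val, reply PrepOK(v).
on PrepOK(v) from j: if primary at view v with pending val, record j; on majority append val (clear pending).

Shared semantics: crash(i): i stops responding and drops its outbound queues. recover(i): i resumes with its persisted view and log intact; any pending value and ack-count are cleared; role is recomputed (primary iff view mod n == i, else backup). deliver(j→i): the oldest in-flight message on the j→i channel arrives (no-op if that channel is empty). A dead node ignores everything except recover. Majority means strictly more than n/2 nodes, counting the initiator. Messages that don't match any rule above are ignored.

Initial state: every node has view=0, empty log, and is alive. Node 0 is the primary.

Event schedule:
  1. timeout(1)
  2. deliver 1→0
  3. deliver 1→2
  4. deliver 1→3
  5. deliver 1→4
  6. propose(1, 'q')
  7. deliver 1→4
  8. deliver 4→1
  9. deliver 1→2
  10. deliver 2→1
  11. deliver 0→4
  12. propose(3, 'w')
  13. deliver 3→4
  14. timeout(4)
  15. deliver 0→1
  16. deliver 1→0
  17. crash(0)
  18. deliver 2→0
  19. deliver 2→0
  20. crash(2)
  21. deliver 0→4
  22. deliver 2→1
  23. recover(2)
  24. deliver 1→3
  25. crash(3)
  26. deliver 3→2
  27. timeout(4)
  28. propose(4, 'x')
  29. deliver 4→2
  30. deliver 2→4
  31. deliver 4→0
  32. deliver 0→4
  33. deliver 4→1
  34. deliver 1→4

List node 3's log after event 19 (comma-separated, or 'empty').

empty

step 1 timeout(1): 1={prim,v=1,log=-}
step 2 deliver 1→0: 0={back,v=1,log=-}
step 3 deliver 1→2: 2={back,v=1,log=-}
step 4 deliver 1→3: 3={back,v=1,log=-}
step 5 deliver 1→4: 4={back,v=1,log=-}
step 6 propose(1,'q'): —
step 7 deliver 1→4: 4={back,v=1,log=q}
step 8 deliver 4→1: —
step 9 deliver 1→2: 2={back,v=1,log=q}
step 10 deliver 2→1: 1={prim,v=1,log=q}
step 11 deliver 0→4: —
step 12 propose(3,'w'): —
step 13 deliver 3→4: —
step 14 timeout(4): 4={back,v=2,log=q}
step 15 deliver 0→1: —
step 16 deliver 1→0: 0={back,v=1,log=q}
step 17 crash(0): 0={✗back,v=1,log=q}
step 18 deliver 2→0: —
step 19 deliver 2→0: —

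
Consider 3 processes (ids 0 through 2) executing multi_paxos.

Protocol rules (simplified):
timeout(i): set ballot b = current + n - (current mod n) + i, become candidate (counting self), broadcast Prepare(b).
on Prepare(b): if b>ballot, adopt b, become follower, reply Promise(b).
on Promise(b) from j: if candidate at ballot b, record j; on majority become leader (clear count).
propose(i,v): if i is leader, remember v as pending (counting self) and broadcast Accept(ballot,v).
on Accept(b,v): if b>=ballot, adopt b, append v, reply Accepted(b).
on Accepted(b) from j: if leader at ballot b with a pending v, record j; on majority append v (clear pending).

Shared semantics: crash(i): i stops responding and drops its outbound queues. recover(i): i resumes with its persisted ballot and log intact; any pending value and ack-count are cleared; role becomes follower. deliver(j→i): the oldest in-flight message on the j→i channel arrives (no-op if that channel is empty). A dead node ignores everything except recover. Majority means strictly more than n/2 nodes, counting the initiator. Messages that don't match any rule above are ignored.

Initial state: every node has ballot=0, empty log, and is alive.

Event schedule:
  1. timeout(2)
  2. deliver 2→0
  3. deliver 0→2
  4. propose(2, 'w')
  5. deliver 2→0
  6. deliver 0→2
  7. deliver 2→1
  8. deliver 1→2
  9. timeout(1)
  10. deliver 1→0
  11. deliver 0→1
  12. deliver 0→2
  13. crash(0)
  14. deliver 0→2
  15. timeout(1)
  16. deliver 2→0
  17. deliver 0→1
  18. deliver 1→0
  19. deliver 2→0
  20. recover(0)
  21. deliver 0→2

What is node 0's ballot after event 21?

e1 timeout(2): 2[cand,b=5,-]
e2 deliver 2→0: 0[foll,b=5,-]
e3 deliver 0→2: 2[lead,b=5,-]
e4 propose(2,'w'): ·
e5 deliver 2→0: 0[foll,b=5,w]
e6 deliver 0→2: 2[lead,b=5,w]
e7 deliver 2→1: 1[foll,b=5,-]
e8 deliver 1→2: ·
e9 timeout(1): 1[cand,b=7,-]
e10 deliver 1→0: 0[foll,b=7,w]
e11 deliver 0→1: 1[lead,b=7,-]
e12 deliver 0→2: ·
e13 crash(0): 0[✗foll,b=7,w]
e14 deliver 0→2: ·
e15 timeout(1): 1[cand,b=10,-]
e16 deliver 2→0: ·
e17 deliver 0→1: ·
e18 deliver 1→0: ·
e19 deliver 2→0: ·
e20 recover(0): 0[foll,b=7,w]
e21 deliver 0→2: ·

7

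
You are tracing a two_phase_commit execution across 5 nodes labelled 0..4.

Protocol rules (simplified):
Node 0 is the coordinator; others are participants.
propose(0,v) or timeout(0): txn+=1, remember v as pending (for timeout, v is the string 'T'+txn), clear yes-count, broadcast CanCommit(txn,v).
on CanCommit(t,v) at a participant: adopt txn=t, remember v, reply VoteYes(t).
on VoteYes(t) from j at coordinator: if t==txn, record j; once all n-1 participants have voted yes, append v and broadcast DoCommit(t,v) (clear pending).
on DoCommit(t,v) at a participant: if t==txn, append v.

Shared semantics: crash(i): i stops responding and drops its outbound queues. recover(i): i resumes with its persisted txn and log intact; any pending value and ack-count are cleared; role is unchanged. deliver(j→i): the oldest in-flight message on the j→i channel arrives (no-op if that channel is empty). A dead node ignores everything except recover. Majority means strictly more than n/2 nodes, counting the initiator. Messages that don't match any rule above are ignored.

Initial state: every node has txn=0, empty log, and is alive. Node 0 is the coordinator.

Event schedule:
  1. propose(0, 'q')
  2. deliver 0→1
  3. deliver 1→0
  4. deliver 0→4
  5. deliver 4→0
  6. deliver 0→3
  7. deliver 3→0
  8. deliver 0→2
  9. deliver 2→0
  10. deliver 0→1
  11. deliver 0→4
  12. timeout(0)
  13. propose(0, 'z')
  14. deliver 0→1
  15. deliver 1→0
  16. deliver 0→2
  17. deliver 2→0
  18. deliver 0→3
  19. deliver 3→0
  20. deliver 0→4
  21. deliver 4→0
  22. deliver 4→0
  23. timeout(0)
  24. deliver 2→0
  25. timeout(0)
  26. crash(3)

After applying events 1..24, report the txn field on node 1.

after 1 — propose(0,'q'): n0:coor/t1/[-]
after 2 — deliver 0→1: n1:part/t1/[-]
after 3 — deliver 1→0: ·
after 4 — deliver 0→4: n4:part/t1/[-]
after 5 — deliver 4→0: ·
after 6 — deliver 0→3: n3:part/t1/[-]
after 7 — deliver 3→0: ·
after 8 — deliver 0→2: n2:part/t1/[-]
after 9 — deliver 2→0: n0:coor/t1/[q]
after 10 — deliver 0→1: n1:part/t1/[q]
after 11 — deliver 0→4: n4:part/t1/[q]
after 12 — timeout(0): n0:coor/t2/[q]
after 13 — propose(0,'z'): n0:coor/t3/[q]
after 14 — deliver 0→1: n1:part/t2/[q]
after 15 — deliver 1→0: ·
after 16 — deliver 0→2: n2:part/t1/[q]
after 17 — deliver 2→0: ·
after 18 — deliver 0→3: n3:part/t1/[q]
after 19 — deliver 3→0: ·
after 20 — deliver 0→4: n4:part/t2/[q]
after 21 — deliver 4→0: ·
after 22 — deliver 4→0: ·
after 23 — timeout(0): n0:coor/t4/[q]
after 24 — deliver 2→0: ·

2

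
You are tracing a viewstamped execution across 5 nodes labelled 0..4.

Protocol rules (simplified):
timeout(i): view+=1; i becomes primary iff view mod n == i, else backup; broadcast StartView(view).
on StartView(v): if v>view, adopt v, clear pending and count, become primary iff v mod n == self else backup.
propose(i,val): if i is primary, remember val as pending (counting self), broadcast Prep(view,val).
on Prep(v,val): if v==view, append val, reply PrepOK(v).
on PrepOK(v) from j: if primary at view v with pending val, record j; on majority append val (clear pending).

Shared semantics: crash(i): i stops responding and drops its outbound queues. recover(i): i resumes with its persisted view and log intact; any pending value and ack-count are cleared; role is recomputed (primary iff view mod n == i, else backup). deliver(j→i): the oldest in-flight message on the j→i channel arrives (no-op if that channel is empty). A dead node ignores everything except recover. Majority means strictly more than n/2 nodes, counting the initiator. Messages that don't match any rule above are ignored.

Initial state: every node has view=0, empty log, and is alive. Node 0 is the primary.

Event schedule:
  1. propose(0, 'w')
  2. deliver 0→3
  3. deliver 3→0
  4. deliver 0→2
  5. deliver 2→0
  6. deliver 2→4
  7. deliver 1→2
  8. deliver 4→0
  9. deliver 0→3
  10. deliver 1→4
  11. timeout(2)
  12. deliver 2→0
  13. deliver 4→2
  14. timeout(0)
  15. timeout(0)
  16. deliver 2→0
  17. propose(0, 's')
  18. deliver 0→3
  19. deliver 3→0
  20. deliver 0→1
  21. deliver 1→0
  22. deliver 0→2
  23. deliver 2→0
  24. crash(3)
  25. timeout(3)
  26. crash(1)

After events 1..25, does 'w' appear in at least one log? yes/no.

1. propose(0,'w'):  nop
2. deliver 0→3:  <3:back v0 w>
3. deliver 3→0:  nop
4. deliver 0→2:  <2:back v0 w>
5. deliver 2→0:  <0:prim v0 w>
6. deliver 2→4:  nop
7. deliver 1→2:  nop
8. deliver 4→0:  nop
9. deliver 0→3:  nop
10. deliver 1→4:  nop
11. timeout(2):  <2:back v1 w>
12. deliver 2→0:  <0:back v1 w>
13. deliver 4→2:  nop
14. timeout(0):  <0:back v2 w>
15. timeout(0):  <0:back v3 w>
16. deliver 2→0:  nop
17. propose(0,'s'):  nop
18. deliver 0→3:  <3:back v2 w>
19. deliver 3→0:  nop
20. deliver 0→1:  <1:back v0 w>
21. deliver 1→0:  nop
22. deliver 0→2:  <2:prim v2 w>
23. deliver 2→0:  nop
24. crash(3):  <3:✗back v2 w>
25. timeout(3):  nop

yes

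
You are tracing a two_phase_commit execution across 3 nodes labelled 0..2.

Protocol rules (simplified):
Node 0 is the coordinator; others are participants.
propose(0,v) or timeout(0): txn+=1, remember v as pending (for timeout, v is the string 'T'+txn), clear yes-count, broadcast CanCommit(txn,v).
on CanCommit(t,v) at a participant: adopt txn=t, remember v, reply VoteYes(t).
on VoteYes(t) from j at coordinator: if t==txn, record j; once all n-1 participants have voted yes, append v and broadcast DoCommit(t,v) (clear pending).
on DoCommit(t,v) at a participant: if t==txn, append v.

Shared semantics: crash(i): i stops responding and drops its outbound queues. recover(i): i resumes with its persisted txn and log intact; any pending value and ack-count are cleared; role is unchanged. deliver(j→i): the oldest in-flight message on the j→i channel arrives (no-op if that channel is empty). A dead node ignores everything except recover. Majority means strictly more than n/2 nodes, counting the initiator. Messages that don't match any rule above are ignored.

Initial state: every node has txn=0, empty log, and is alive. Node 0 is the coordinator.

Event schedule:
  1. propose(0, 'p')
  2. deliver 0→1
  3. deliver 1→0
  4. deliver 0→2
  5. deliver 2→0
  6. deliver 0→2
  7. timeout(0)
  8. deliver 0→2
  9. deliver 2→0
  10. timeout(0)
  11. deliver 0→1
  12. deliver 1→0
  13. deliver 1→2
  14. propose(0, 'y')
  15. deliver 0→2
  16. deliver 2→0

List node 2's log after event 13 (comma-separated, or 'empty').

p

step 1 propose(0,'p'): 0={coor,t=1,log=-}
step 2 deliver 0→1: 1={part,t=1,log=-}
step 3 deliver 1→0: —
step 4 deliver 0→2: 2={part,t=1,log=-}
step 5 deliver 2→0: 0={coor,t=1,log=p}
step 6 deliver 0→2: 2={part,t=1,log=p}
step 7 timeout(0): 0={coor,t=2,log=p}
step 8 deliver 0→2: 2={part,t=2,log=p}
step 9 deliver 2→0: —
step 10 timeout(0): 0={coor,t=3,log=p}
step 11 deliver 0→1: 1={part,t=1,log=p}
step 12 deliver 1→0: —
step 13 deliver 1→2: —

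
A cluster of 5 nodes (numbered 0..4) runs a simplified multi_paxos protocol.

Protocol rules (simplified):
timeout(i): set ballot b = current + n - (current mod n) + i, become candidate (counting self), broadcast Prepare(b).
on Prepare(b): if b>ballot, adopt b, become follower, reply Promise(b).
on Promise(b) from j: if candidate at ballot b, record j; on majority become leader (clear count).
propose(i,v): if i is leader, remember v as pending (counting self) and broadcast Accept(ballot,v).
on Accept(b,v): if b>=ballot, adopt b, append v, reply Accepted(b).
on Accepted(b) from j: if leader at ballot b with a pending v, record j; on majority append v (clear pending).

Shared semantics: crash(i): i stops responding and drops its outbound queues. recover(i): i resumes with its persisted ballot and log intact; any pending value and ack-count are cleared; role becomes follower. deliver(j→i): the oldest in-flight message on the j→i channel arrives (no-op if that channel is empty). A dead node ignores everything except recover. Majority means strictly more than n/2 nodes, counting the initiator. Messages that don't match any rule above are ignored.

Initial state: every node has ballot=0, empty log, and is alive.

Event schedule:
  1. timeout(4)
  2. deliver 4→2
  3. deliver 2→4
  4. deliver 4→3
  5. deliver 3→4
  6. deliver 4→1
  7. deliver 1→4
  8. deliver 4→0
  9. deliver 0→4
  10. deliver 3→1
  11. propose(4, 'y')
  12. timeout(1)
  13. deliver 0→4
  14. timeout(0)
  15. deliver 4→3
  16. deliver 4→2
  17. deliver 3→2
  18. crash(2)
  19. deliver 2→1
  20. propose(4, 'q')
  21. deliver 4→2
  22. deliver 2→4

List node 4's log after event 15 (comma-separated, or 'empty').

empty

e1 timeout(4): 4[cand,b=9,-]
e2 deliver 4→2: 2[foll,b=9,-]
e3 deliver 2→4: ·
e4 deliver 4→3: 3[foll,b=9,-]
e5 deliver 3→4: 4[lead,b=9,-]
e6 deliver 4→1: 1[foll,b=9,-]
e7 deliver 1→4: ·
e8 deliver 4→0: 0[foll,b=9,-]
e9 deliver 0→4: ·
e10 deliver 3→1: ·
e11 propose(4,'y'): ·
e12 timeout(1): 1[cand,b=11,-]
e13 deliver 0→4: ·
e14 timeout(0): 0[cand,b=10,-]
e15 deliver 4→3: 3[foll,b=9,y]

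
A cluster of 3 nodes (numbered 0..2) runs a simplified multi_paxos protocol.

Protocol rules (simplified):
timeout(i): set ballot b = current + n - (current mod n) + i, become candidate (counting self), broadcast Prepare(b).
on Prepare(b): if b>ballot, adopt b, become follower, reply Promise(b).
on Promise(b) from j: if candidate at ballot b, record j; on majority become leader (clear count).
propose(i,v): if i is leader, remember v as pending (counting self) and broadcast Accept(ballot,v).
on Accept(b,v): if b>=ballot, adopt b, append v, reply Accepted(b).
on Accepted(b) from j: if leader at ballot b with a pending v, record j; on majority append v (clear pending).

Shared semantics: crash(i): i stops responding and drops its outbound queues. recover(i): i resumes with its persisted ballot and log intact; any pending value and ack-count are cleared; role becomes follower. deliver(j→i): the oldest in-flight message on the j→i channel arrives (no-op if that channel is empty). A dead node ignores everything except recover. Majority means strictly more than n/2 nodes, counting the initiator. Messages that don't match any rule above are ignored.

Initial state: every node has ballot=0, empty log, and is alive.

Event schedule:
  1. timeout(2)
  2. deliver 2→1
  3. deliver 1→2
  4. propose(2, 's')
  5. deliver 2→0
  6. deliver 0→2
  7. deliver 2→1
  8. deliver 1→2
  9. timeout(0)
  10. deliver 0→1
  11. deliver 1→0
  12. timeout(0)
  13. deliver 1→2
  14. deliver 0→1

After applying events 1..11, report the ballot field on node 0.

6

[1] timeout(2) → N2(cand b5 [-])
[2] deliver 2→1 → N1(foll b5 [-])
[3] deliver 1→2 → N2(lead b5 [-])
[4] propose(2,'s') → ∅
[5] deliver 2→0 → N0(foll b5 [-])
[6] deliver 0→2 → ∅
[7] deliver 2→1 → N1(foll b5 [s])
[8] deliver 1→2 → N2(lead b5 [s])
[9] timeout(0) → N0(cand b6 [-])
[10] deliver 0→1 → N1(foll b6 [s])
[11] deliver 1→0 → N0(lead b6 [-])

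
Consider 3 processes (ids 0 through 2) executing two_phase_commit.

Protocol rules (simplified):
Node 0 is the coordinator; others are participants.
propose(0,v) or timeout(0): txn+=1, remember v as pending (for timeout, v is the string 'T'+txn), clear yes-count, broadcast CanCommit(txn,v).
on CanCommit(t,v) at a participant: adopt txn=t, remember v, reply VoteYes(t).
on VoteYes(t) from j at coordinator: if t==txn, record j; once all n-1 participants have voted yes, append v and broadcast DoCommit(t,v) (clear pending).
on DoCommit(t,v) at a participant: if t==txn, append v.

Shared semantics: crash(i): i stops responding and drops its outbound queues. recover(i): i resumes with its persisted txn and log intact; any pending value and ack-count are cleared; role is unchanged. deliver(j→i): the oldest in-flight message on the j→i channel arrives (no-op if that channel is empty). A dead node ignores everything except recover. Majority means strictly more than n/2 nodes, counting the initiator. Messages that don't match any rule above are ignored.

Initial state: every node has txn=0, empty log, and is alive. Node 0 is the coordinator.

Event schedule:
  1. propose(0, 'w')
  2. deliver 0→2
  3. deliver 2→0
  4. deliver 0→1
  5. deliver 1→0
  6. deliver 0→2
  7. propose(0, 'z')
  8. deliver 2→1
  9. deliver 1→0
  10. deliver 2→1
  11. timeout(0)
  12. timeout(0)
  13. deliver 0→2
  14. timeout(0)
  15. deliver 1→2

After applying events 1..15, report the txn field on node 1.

[1] propose(0,'w') → N0(coor t1 [-])
[2] deliver 0→2 → N2(part t1 [-])
[3] deliver 2→0 → ∅
[4] deliver 0→1 → N1(part t1 [-])
[5] deliver 1→0 → N0(coor t1 [w])
[6] deliver 0→2 → N2(part t1 [w])
[7] propose(0,'z') → N0(coor t2 [w])
[8] deliver 2→1 → ∅
[9] deliver 1→0 → ∅
[10] deliver 2→1 → ∅
[11] timeout(0) → N0(coor t3 [w])
[12] timeout(0) → N0(coor t4 [w])
[13] deliver 0→2 → N2(part t2 [w])
[14] timeout(0) → N0(coor t5 [w])
[15] deliver 1→2 → ∅

1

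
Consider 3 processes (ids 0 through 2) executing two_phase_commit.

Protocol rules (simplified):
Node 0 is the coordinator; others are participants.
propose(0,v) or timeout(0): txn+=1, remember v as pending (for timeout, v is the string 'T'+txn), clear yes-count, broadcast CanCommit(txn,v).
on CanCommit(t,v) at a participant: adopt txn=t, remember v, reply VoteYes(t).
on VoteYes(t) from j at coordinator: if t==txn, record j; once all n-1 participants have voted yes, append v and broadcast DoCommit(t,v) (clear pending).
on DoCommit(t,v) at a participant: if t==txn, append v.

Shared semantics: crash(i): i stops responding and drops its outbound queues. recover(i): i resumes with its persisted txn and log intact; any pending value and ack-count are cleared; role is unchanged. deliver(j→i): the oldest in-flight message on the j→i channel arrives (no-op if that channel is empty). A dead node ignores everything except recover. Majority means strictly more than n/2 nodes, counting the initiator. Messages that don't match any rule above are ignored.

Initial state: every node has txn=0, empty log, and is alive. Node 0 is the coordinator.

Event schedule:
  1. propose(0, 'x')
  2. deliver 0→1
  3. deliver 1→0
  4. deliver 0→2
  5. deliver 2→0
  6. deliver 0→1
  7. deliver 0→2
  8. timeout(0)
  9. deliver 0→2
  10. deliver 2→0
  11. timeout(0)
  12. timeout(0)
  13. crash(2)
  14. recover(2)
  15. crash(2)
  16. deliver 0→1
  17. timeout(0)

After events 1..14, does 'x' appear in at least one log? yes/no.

yes

[1] propose(0,'x') → N0(coor t1 [-])
[2] deliver 0→1 → N1(part t1 [-])
[3] deliver 1→0 → ∅
[4] deliver 0→2 → N2(part t1 [-])
[5] deliver 2→0 → N0(coor t1 [x])
[6] deliver 0→1 → N1(part t1 [x])
[7] deliver 0→2 → N2(part t1 [x])
[8] timeout(0) → N0(coor t2 [x])
[9] deliver 0→2 → N2(part t2 [x])
[10] deliver 2→0 → ∅
[11] timeout(0) → N0(coor t3 [x])
[12] timeout(0) → N0(coor t4 [x])
[13] crash(2) → N2(✗part t2 [x])
[14] recover(2) → N2(part t2 [x])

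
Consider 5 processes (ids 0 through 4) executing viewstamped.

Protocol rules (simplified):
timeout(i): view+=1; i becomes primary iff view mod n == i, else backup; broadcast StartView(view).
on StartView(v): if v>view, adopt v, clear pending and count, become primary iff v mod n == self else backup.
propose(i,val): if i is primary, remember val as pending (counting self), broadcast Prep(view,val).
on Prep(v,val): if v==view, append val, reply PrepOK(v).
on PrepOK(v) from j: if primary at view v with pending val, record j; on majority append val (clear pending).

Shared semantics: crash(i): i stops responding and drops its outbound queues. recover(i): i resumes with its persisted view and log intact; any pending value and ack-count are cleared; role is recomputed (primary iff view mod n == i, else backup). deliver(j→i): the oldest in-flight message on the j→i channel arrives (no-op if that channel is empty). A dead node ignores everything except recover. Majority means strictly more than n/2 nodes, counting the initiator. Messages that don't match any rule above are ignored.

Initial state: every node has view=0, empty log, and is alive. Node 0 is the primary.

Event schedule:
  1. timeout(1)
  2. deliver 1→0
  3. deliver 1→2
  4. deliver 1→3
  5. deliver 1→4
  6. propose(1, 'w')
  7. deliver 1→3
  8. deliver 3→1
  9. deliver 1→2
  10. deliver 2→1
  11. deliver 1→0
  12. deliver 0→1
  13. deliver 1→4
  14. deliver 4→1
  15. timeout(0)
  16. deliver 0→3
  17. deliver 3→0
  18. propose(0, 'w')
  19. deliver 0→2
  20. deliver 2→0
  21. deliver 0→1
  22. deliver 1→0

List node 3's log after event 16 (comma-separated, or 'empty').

w

step 1 timeout(1): 1={prim,v=1,log=-}
step 2 deliver 1→0: 0={back,v=1,log=-}
step 3 deliver 1→2: 2={back,v=1,log=-}
step 4 deliver 1→3: 3={back,v=1,log=-}
step 5 deliver 1→4: 4={back,v=1,log=-}
step 6 propose(1,'w'): —
step 7 deliver 1→3: 3={back,v=1,log=w}
step 8 deliver 3→1: —
step 9 deliver 1→2: 2={back,v=1,log=w}
step 10 deliver 2→1: 1={prim,v=1,log=w}
step 11 deliver 1→0: 0={back,v=1,log=w}
step 12 deliver 0→1: —
step 13 deliver 1→4: 4={back,v=1,log=w}
step 14 deliver 4→1: —
step 15 timeout(0): 0={back,v=2,log=w}
step 16 deliver 0→3: 3={back,v=2,log=w}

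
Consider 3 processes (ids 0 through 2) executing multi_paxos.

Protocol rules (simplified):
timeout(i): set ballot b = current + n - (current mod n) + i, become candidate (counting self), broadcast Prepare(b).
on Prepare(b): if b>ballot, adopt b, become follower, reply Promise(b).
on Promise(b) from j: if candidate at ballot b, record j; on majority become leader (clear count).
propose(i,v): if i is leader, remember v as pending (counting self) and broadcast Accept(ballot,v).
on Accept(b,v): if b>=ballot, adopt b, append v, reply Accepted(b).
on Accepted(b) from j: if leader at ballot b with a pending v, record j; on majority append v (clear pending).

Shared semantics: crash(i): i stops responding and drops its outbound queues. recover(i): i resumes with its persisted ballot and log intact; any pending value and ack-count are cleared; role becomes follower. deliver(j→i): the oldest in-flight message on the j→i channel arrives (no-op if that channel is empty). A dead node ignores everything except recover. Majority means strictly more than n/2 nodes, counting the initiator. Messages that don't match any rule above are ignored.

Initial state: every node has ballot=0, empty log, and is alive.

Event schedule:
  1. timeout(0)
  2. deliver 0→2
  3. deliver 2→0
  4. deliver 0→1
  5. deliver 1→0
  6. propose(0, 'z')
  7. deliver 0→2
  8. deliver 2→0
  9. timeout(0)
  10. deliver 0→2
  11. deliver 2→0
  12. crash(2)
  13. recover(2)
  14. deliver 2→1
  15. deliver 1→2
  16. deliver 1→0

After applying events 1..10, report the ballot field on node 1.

step 1 timeout(0): 0={cand,b=3,log=-}
step 2 deliver 0→2: 2={foll,b=3,log=-}
step 3 deliver 2→0: 0={lead,b=3,log=-}
step 4 deliver 0→1: 1={foll,b=3,log=-}
step 5 deliver 1→0: —
step 6 propose(0,'z'): —
step 7 deliver 0→2: 2={foll,b=3,log=z}
step 8 deliver 2→0: 0={lead,b=3,log=z}
step 9 timeout(0): 0={cand,b=6,log=z}
step 10 deliver 0→2: 2={foll,b=6,log=z}

3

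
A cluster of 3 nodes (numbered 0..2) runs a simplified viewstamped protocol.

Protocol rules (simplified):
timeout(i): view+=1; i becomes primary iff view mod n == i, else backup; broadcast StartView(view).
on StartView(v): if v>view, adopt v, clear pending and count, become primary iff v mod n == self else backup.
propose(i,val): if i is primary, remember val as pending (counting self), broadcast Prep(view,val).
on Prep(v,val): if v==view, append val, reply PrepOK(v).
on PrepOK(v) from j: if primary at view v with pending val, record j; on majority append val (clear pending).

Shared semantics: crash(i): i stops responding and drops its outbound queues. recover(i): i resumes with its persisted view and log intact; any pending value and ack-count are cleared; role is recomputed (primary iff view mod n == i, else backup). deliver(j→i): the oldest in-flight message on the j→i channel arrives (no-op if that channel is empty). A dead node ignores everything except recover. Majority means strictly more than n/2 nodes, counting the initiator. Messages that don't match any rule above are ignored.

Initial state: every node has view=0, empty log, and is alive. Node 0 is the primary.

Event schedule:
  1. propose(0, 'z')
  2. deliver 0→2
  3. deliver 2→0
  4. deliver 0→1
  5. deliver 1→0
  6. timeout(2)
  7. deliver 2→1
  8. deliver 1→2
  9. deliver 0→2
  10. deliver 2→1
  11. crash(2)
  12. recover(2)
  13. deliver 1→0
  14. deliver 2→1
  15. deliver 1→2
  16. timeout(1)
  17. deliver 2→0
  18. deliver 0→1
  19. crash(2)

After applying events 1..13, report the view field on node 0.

0

1. propose(0,'z'):  nop
2. deliver 0→2:  <2:back v0 z>
3. deliver 2→0:  <0:prim v0 z>
4. deliver 0→1:  <1:back v0 z>
5. deliver 1→0:  nop
6. timeout(2):  <2:back v1 z>
7. deliver 2→1:  <1:prim v1 z>
8. deliver 1→2:  nop
9. deliver 0→2:  nop
10. deliver 2→1:  nop
11. crash(2):  <2:✗back v1 z>
12. recover(2):  <2:back v1 z>
13. deliver 1→0:  nop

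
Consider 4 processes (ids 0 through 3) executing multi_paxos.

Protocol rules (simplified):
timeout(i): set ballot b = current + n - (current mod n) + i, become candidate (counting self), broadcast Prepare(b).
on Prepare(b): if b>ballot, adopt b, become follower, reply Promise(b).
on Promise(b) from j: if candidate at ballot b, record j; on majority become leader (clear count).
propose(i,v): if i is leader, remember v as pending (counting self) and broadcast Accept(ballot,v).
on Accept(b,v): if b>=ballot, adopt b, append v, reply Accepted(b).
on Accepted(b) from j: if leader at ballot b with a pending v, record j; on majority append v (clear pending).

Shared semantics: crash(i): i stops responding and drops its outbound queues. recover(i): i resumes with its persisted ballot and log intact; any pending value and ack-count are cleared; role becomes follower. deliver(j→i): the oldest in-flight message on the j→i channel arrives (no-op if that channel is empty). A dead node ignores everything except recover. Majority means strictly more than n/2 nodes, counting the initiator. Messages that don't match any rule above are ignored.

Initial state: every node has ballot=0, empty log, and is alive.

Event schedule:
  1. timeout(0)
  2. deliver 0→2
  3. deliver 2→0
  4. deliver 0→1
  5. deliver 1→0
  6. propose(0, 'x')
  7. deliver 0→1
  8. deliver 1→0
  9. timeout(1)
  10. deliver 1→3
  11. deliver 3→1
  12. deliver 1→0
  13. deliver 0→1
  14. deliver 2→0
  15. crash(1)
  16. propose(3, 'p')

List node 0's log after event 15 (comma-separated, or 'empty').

step 1 timeout(0): 0={cand,b=4,log=-}
step 2 deliver 0→2: 2={foll,b=4,log=-}
step 3 deliver 2→0: —
step 4 deliver 0→1: 1={foll,b=4,log=-}
step 5 deliver 1→0: 0={lead,b=4,log=-}
step 6 propose(0,'x'): —
step 7 deliver 0→1: 1={foll,b=4,log=x}
step 8 deliver 1→0: —
step 9 timeout(1): 1={cand,b=9,log=x}
step 10 deliver 1→3: 3={foll,b=9,log=-}
step 11 deliver 3→1: —
step 12 deliver 1→0: 0={foll,b=9,log=-}
step 13 deliver 0→1: 1={lead,b=9,log=x}
step 14 deliver 2→0: —
step 15 crash(1): 1={✗lead,b=9,log=x}

empty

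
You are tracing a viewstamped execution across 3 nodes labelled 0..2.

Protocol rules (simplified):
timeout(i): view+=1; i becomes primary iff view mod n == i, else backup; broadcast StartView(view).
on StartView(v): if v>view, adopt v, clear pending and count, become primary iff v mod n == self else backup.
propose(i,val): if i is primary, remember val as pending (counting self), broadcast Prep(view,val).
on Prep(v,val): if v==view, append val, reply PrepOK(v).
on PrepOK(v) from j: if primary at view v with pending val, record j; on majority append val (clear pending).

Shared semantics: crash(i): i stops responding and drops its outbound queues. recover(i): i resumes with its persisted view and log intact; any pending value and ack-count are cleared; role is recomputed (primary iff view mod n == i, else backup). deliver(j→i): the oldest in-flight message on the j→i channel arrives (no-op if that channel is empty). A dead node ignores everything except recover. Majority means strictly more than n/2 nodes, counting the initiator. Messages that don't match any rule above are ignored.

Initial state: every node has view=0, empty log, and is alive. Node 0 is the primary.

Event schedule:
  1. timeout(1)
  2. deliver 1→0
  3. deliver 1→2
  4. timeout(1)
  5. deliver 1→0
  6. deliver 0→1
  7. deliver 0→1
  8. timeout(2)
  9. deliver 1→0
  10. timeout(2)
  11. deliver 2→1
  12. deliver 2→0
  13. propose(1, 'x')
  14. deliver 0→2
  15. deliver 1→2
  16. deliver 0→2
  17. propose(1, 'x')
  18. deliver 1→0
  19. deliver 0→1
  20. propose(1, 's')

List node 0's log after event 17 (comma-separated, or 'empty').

after 1 — timeout(1): n1:prim/v1/[-]
after 2 — deliver 1→0: n0:back/v1/[-]
after 3 — deliver 1→2: n2:back/v1/[-]
after 4 — timeout(1): n1:back/v2/[-]
after 5 — deliver 1→0: n0:back/v2/[-]
after 6 — deliver 0→1: ·
after 7 — deliver 0→1: ·
after 8 — timeout(2): n2:prim/v2/[-]
after 9 — deliver 1→0: ·
after 10 — timeout(2): n2:back/v3/[-]
after 11 — deliver 2→1: ·
after 12 — deliver 2→0: ·
after 13 — propose(1,'x'): ·
after 14 — deliver 0→2: ·
after 15 — deliver 1→2: ·
after 16 — deliver 0→2: ·
after 17 — propose(1,'x'): ·

empty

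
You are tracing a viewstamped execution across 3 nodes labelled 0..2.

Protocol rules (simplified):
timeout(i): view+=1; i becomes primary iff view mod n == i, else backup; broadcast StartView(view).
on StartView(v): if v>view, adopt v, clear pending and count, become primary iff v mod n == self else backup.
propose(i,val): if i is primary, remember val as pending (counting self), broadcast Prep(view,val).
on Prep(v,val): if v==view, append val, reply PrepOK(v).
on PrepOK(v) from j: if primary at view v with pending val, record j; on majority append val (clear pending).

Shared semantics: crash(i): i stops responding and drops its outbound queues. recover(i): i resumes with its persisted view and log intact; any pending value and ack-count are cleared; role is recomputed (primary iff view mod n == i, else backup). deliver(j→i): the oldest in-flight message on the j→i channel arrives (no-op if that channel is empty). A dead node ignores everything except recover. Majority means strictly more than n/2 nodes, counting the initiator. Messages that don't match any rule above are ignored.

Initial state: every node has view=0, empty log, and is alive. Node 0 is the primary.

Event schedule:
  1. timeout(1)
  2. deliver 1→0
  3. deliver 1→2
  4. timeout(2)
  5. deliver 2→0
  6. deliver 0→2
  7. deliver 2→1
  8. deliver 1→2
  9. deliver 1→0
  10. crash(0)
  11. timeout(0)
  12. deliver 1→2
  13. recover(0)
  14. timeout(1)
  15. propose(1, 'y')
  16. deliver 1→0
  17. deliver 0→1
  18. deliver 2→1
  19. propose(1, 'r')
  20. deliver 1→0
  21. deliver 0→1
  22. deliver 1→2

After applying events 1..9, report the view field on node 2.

step 1 timeout(1): 1={prim,v=1,log=-}
step 2 deliver 1→0: 0={back,v=1,log=-}
step 3 deliver 1→2: 2={back,v=1,log=-}
step 4 timeout(2): 2={prim,v=2,log=-}
step 5 deliver 2→0: 0={back,v=2,log=-}
step 6 deliver 0→2: —
step 7 deliver 2→1: 1={back,v=2,log=-}
step 8 deliver 1→2: —
step 9 deliver 1→0: —

2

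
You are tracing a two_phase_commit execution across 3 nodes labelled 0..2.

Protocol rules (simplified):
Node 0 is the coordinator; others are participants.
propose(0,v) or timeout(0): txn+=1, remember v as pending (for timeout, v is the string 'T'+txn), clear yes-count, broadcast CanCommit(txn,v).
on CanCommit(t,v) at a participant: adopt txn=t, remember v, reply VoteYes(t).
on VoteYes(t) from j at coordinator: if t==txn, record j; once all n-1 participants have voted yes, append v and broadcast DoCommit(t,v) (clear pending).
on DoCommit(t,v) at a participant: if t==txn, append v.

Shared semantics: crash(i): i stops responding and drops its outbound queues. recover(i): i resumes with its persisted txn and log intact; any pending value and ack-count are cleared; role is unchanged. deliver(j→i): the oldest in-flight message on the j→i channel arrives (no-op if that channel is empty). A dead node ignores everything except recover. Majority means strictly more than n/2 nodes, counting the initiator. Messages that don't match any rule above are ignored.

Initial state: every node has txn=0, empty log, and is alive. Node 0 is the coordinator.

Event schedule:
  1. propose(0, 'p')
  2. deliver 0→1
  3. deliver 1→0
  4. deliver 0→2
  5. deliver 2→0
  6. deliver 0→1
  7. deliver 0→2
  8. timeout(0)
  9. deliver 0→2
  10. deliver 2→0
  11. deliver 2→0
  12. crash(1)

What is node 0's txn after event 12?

[1] propose(0,'p') → N0(coor t1 [-])
[2] deliver 0→1 → N1(part t1 [-])
[3] deliver 1→0 → ∅
[4] deliver 0→2 → N2(part t1 [-])
[5] deliver 2→0 → N0(coor t1 [p])
[6] deliver 0→1 → N1(part t1 [p])
[7] deliver 0→2 → N2(part t1 [p])
[8] timeout(0) → N0(coor t2 [p])
[9] deliver 0→2 → N2(part t2 [p])
[10] deliver 2→0 → ∅
[11] deliver 2→0 → ∅
[12] crash(1) → N1(✗part t1 [p])

2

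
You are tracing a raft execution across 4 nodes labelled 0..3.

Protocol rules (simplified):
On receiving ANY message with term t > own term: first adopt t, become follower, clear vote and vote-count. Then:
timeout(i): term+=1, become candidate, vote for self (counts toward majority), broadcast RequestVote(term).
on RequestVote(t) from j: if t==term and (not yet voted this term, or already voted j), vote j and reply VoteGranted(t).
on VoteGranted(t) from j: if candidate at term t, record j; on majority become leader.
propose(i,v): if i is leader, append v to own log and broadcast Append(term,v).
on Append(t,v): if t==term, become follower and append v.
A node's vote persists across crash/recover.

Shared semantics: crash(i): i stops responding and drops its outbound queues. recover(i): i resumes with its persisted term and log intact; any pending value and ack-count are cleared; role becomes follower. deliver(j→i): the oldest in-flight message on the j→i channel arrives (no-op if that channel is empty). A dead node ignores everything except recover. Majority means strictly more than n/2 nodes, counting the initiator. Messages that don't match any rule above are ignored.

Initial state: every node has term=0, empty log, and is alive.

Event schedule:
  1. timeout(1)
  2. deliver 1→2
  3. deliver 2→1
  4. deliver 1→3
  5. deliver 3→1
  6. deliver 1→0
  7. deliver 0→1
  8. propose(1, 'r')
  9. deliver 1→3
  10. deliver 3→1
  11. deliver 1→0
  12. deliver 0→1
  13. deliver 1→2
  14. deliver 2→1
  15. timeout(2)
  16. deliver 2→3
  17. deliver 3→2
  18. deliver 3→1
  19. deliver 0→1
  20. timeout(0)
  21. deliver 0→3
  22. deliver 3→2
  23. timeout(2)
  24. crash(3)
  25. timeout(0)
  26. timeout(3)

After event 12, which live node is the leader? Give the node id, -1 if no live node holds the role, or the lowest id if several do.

e1 timeout(1): 1[cand,t=1,-]
e2 deliver 1→2: 2[foll,t=1,-]
e3 deliver 2→1: ·
e4 deliver 1→3: 3[foll,t=1,-]
e5 deliver 3→1: 1[lead,t=1,-]
e6 deliver 1→0: 0[foll,t=1,-]
e7 deliver 0→1: ·
e8 propose(1,'r'): 1[lead,t=1,r]
e9 deliver 1→3: 3[foll,t=1,r]
e10 deliver 3→1: ·
e11 deliver 1→0: 0[foll,t=1,r]
e12 deliver 0→1: ·

1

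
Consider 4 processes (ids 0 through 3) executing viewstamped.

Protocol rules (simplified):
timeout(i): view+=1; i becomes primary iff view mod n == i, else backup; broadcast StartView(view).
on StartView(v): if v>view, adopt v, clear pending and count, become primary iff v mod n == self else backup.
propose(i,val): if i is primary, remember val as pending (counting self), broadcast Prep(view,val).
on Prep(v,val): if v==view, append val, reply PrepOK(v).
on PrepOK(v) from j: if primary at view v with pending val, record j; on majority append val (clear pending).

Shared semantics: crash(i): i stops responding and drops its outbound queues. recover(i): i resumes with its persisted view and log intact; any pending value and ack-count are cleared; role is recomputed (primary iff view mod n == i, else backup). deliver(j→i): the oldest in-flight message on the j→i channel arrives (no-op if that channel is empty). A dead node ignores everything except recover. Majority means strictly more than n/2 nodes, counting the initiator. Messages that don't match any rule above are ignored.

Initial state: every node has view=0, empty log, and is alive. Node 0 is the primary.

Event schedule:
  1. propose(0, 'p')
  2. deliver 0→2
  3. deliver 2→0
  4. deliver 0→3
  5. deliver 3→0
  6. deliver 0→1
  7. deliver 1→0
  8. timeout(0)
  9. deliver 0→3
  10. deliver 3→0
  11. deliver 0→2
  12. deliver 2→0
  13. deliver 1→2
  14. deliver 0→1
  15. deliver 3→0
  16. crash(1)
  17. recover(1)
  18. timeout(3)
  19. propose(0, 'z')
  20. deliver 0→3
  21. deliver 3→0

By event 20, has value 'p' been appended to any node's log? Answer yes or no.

1. propose(0,'p'):  nop
2. deliver 0→2:  <2:back v0 p>
3. deliver 2→0:  nop
4. deliver 0→3:  <3:back v0 p>
5. deliver 3→0:  <0:prim v0 p>
6. deliver 0→1:  <1:back v0 p>
7. deliver 1→0:  nop
8. timeout(0):  <0:back v1 p>
9. deliver 0→3:  <3:back v1 p>
10. deliver 3→0:  nop
11. deliver 0→2:  <2:back v1 p>
12. deliver 2→0:  nop
13. deliver 1→2:  nop
14. deliver 0→1:  <1:prim v1 p>
15. deliver 3→0:  nop
16. crash(1):  <1:✗prim v1 p>
17. recover(1):  <1:prim v1 p>
18. timeout(3):  <3:back v2 p>
19. propose(0,'z'):  nop
20. deliver 0→3:  nop

yes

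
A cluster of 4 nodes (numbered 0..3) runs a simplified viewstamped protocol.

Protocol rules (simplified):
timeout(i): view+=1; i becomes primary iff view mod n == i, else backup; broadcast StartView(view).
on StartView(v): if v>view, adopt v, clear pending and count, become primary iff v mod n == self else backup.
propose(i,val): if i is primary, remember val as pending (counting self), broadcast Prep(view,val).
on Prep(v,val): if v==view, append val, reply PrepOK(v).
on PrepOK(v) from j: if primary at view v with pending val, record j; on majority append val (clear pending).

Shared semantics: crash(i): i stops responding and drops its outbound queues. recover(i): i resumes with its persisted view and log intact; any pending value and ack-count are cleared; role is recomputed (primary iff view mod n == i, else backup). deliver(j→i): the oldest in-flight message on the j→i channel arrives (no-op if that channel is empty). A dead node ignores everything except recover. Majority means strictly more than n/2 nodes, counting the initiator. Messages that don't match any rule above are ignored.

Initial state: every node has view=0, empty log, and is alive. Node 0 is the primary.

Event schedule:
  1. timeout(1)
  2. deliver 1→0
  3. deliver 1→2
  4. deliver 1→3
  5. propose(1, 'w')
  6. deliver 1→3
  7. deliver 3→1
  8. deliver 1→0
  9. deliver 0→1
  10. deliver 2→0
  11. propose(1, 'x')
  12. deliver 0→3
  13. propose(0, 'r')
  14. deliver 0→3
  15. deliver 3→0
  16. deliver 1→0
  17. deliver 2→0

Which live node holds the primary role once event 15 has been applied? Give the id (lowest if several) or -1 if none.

e1 timeout(1): 1[prim,v=1,-]
e2 deliver 1→0: 0[back,v=1,-]
e3 deliver 1→2: 2[back,v=1,-]
e4 deliver 1→3: 3[back,v=1,-]
e5 propose(1,'w'): ·
e6 deliver 1→3: 3[back,v=1,w]
e7 deliver 3→1: ·
e8 deliver 1→0: 0[back,v=1,w]
e9 deliver 0→1: 1[prim,v=1,w]
e10 deliver 2→0: ·
e11 propose(1,'x'): ·
e12 deliver 0→3: ·
e13 propose(0,'r'): ·
e14 deliver 0→3: ·
e15 deliver 3→0: ·

1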